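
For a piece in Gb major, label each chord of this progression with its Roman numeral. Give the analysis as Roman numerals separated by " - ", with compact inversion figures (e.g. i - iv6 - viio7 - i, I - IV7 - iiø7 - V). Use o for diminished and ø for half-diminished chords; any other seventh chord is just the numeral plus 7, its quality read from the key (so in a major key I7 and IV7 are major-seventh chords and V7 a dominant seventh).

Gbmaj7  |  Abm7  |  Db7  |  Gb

Gbmaj7: major seventh chord on Gb = scale degree 1 → I7.
Abm7 has root Ab, degree 2 in Gb major, so ii7.
Db7: root Db is the dominant; dominant seventh chord there is V7.
Gb has root Gb, degree 1 in Gb major, so I.

I7 - ii7 - V7 - I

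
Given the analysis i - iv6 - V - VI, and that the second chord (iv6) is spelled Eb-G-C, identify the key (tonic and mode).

iv6 is given as Eb-G-C — a minor triad with root C.
Counting down 3 scale steps from C places the tonic on G; a minor triad on degree 4 is diatonic only in minor.

G minor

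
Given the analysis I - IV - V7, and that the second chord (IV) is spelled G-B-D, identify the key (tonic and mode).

D major

The anchor chord is a major triad on G, labeled IV.
If G is scale degree 4 and the mode makes that degree carry a major triad, the tonic is D and the mode is major.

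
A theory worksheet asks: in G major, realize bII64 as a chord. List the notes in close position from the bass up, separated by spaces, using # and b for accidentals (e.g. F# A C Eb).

Eb Ab C

Scale degree 2 in G major is A; lowering it a half step gives Ab. bII64 is the Neapolitan chord — a major triad on the lowered second degree.
So the chord is Ab-C-Eb, a major triad.
The figured bass 64 indicates second inversion, placing the fifth (Eb) in the bass: Eb-Ab-C.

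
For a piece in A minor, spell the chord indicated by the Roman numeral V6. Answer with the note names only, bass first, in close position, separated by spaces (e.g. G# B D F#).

In A minor, scale degree 5 is E. The dominant is major (leading tone raised), so V is a major triad.
That chord is spelled E-G#-B.
With the 6 figure the chord is in first inversion; from the bass G# upward in close position it reads G#-B-E.

G# B E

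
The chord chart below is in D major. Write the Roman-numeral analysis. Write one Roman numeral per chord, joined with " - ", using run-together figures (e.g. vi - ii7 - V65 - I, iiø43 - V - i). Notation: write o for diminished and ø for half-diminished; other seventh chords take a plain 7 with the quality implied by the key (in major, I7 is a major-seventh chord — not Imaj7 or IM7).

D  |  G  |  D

I - IV - I

D has root D, degree 1 in D major, so I.
G has root G, degree 4 in D major, so IV.
D has root D, degree 1 in D major, so I.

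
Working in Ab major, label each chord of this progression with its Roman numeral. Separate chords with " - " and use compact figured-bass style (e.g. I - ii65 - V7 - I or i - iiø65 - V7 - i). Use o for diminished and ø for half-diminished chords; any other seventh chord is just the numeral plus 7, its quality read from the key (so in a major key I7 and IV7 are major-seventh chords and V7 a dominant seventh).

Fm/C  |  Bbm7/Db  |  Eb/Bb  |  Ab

Fm/C has root F, degree 6 in Ab major, so vi64.
Bbm7/Db: root Bb is the supertonic; minor seventh chord there is ii65.
Eb/Bb: major triad on Eb = scale degree 5 → V64.
Ab: major triad on Ab = scale degree 1 → I.

vi64 - ii65 - V64 - I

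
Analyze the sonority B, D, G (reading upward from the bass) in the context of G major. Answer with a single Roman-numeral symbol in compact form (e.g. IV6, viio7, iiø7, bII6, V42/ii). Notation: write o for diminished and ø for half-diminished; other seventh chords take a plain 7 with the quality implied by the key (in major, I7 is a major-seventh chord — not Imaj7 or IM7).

I6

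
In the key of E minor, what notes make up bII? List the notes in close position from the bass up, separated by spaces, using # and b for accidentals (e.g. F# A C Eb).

Scale degree 2 in E minor is F#; lowering it a half step gives F. bII is the Neapolitan chord — a major triad on the lowered second degree.
So the chord is F-A-C.

F A C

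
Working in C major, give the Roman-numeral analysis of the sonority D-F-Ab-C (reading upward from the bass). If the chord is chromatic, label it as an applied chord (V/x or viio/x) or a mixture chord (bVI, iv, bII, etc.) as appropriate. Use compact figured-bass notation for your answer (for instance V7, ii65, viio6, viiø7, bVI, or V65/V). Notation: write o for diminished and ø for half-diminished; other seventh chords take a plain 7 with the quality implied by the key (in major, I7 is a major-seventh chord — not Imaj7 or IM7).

iiø7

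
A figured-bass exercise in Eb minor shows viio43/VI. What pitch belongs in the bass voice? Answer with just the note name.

Fb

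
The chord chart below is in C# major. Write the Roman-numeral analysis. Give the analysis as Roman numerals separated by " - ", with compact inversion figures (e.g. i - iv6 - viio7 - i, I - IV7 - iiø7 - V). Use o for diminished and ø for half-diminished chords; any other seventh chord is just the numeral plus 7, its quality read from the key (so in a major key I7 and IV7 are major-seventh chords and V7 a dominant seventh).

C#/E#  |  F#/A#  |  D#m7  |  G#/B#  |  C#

I6 - IV6 - ii7 - V6 - I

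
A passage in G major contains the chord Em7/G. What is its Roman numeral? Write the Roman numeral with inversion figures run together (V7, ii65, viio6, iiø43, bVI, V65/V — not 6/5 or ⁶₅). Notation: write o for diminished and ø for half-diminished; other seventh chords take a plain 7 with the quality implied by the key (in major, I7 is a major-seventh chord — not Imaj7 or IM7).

vi65

Stacked in thirds the chord is E-G-B-D: a minor seventh chord on E.
E is scale degree 6 in G major, and a minor seventh chord on that degree is written vi7.
With G in the bass the chord is in first inversion, so the figured bass is 65.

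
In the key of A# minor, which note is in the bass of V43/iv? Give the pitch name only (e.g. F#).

E#

The applied chord V43/iv is rooted on A#: A#-C##-E#-G#.
The figure 43 means second inversion — the fifth is in the bass.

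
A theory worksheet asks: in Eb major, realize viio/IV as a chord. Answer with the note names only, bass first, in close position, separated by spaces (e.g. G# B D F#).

viio/IV is a secondary leading-tone chord. The target IV is Ab in Eb major; the applied chord is rooted a semitone below, on G.
Building a diminished triad on G gives G-Bb-Db.

G Bb Db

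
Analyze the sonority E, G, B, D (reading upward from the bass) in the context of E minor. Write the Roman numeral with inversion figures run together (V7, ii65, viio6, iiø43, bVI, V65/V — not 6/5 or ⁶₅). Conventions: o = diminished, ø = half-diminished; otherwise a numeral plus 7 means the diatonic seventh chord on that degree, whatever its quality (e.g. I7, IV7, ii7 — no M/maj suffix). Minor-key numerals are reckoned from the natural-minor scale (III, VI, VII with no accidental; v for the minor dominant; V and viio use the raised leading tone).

i7

Stacked in thirds the chord is E-G-B-D: a minor seventh chord on E.
E is scale degree 1 in E minor, and a minor seventh chord on that degree is written i7.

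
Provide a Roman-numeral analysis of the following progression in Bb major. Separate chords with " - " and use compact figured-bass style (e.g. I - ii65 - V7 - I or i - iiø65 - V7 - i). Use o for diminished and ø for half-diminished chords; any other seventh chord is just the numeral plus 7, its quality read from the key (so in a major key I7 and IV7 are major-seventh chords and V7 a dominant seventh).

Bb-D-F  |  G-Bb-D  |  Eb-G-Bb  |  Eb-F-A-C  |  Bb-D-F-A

I - vi - IV - V42 - I7

Bb-D-F: major triad on Bb = scale degree 1 → I.
G-Bb-D has root G, degree 6 in Bb major, so vi.
Eb-G-Bb has root Eb, degree 4 in Bb major, so IV.
Eb-F-A-C: root F is the dominant; dominant seventh chord there is V42.
Bb-D-F-A: root Bb is the tonic; major seventh chord there is I7.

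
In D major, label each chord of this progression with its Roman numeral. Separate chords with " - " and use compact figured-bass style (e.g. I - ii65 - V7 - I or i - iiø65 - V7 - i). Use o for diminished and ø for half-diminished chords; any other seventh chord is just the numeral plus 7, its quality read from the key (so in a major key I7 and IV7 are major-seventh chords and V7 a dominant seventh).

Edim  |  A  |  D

iio - V - I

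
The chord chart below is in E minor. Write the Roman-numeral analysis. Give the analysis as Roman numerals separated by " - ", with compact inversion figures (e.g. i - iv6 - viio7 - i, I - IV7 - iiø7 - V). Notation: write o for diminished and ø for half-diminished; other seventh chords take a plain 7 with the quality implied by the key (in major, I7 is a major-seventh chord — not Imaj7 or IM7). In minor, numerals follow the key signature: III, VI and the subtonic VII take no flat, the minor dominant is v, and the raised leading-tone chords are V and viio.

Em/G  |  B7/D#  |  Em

Em/G: minor triad on E = scale degree 1 → i6.
B7/D# has root B, degree 5 in E minor, so V65.
Em has root E, degree 1 in E minor, so i.

i6 - V65 - i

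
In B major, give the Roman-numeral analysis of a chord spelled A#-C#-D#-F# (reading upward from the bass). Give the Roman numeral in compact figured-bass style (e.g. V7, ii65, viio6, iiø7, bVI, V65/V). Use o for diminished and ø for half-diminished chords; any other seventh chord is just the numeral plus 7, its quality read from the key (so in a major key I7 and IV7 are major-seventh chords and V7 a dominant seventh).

Stacked in thirds the chord is D#-F#-A#-C#: a minor seventh chord on D#.
D# is scale degree 3 in B major, and a minor seventh chord on that degree is written iii7.
With A# in the bass the chord is in second inversion, so the figured bass is 43.

iii43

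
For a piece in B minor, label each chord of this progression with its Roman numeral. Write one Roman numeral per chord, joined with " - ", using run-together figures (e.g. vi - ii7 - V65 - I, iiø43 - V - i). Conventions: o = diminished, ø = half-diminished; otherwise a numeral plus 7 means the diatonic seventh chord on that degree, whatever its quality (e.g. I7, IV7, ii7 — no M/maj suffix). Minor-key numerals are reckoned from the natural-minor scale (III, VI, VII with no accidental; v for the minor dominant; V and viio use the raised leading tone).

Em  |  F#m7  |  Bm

iv - v7 - i

Em has root E, degree 4 in B minor, so iv.
F#m7: root F# is the dominant; minor seventh chord there is v7.
Bm: root B is the tonic; minor triad there is i.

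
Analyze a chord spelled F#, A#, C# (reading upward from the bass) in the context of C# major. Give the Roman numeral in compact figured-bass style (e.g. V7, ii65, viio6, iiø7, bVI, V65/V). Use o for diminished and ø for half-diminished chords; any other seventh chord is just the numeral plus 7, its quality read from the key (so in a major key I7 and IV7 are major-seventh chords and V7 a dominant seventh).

The pitches F#-A#-C# form a major triad rooted on F#.
In C# major, F# is the subdominant; the diatonic major triad there is IV.

IV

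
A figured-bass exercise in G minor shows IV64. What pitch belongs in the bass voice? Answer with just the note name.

G

IV in G minor has root C; the chord is C-E-G.
The figure 64 means second inversion — the fifth is in the bass.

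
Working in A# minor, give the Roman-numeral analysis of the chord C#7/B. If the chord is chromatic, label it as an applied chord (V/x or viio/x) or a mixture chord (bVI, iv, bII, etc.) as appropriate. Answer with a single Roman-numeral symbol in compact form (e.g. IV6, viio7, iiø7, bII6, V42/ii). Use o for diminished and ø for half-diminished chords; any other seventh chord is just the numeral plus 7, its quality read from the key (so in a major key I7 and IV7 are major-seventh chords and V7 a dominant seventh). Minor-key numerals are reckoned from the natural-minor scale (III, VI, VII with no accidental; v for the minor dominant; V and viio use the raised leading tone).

The pitches C#-E#-G#-B form a dominant seventh chord rooted on C#.
C# is not a diatonic chord root with this quality in A# minor, but it lies a perfect fifth above F# (VI), so the chord functions as an applied dominant of VI.
With B in the bass the chord is in third inversion, so the figured bass is 42.

V42/VI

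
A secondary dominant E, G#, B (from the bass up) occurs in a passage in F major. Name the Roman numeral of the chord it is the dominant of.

The chord is a major triad on E.
A dominant resolves down a perfect fifth: E → A. In F major, A is scale degree 3, i.e. iii.

iii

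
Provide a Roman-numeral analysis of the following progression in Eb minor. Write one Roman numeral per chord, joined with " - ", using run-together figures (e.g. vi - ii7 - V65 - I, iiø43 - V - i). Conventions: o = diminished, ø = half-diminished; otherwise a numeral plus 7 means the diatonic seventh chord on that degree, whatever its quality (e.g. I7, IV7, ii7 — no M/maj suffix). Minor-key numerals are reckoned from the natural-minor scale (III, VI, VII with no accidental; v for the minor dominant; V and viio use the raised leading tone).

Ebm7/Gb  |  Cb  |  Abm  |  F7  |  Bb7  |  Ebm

Ebm7/Gb has root Eb, degree 1 in Eb minor, so i65.
Cb: root Cb is the submediant; major triad there is VI.
Abm: root Ab is the subdominant; minor triad there is iv.
F7: chromatic; F is V of V, so V7/V.
Bb7: root Bb is the dominant; dominant seventh chord there is V7.
Ebm: root Eb is the tonic; minor triad there is i.

i65 - VI - iv - V7/V - V7 - i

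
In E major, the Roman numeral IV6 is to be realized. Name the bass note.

C#

IV in E major has root A; the chord is A-C#-E.
The figure 6 means first inversion — the third is in the bass.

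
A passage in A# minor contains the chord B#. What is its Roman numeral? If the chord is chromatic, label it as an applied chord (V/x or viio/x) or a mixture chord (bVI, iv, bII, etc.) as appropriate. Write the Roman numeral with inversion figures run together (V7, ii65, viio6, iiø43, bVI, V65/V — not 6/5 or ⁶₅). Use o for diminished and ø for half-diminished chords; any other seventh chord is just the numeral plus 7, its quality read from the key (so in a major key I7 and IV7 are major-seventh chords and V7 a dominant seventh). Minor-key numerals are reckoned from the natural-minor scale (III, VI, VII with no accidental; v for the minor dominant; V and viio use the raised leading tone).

Stacked in thirds the chord is B#-D##-F##: a major triad on B#.
B# is not a diatonic chord root with this quality in A# minor, but it lies a perfect fifth above E# (V), so the chord functions as an applied dominant of V.

V/V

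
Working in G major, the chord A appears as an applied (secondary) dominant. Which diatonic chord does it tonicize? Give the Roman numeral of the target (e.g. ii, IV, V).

V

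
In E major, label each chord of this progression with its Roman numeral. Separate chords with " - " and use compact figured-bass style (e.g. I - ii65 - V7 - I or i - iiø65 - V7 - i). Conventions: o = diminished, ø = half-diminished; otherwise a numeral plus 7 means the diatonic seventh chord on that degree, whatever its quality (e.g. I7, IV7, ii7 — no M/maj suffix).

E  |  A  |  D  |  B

E: major triad on E = scale degree 1 → I.
A has root A, degree 4 in E major, so IV.
D is non-diatonic — bVII, a mixture chord from E minor.
B has root B, degree 5 in E major, so V.

I - IV - bVII - V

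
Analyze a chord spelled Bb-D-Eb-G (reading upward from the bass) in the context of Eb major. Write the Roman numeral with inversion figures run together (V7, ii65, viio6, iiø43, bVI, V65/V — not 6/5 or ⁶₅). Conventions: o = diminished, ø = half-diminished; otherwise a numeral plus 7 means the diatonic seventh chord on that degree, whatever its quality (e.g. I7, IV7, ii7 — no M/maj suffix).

I43

The pitches Eb-G-Bb-D form a major seventh chord rooted on Eb.
In Eb major, Eb is the tonic; the diatonic major seventh chord there is I7.
With Bb in the bass the chord is in second inversion, so the figured bass is 43.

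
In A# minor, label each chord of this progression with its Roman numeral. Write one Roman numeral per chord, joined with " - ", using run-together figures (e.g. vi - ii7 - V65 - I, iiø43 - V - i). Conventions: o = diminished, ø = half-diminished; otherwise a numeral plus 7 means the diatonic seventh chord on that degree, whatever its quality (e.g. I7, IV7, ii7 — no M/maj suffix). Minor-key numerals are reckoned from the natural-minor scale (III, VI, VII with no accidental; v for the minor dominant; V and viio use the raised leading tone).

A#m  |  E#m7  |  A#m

A#m: minor triad on A# = scale degree 1 → i.
E#m7: root E# is the dominant; minor seventh chord there is v7.
A#m: root A# is the tonic; minor triad there is i.

i - v7 - i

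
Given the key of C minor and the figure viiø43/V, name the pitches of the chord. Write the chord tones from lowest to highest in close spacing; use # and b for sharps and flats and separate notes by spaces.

The slash marks an applied leading-tone chord: viio of V. In C minor, V is G, so the leading tone to it is F#, a half step below.
Building a half-diminished seventh chord on F# gives F#-A-C-E.
With the 43 figure the chord is in second inversion; from the bass C upward in close position it reads C-E-F#-A.

C E F# A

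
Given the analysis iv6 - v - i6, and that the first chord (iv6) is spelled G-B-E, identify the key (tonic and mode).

B minor

The anchor chord is a minor triad on E, labeled iv6.
iv6 on E implies E is the subdominant; that puts the tonic at B, and the lowercase numeral fits minor mode.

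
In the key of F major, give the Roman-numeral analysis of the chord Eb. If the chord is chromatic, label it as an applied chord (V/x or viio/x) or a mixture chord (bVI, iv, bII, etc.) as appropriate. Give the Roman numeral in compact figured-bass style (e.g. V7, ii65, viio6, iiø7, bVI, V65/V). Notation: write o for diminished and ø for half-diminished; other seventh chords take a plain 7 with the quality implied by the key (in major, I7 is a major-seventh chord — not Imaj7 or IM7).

bVII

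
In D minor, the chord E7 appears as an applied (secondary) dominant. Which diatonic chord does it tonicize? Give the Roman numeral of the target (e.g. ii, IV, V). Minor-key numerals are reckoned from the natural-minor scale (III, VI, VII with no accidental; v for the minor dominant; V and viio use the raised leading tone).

The chord is a dominant seventh chord on E.
A dominant resolves down a perfect fifth: E → A. In D minor, A is scale degree 5, i.e. V.

V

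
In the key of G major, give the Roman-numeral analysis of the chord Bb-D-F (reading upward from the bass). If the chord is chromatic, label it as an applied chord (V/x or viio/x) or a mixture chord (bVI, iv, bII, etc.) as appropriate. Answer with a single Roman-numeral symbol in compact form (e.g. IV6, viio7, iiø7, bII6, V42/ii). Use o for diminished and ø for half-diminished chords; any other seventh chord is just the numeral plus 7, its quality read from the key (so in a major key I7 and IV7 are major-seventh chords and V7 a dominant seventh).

The pitches Bb-D-F form a major triad rooted on Bb.
Bb is the lowered third degree of G major (diatonic 3 would be B). This is a major triad on the lowered third degree, borrowed from the parallel minor.

bIII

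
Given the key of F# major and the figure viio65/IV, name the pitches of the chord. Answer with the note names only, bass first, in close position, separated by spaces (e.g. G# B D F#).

C# E G A#

The slash marks an applied leading-tone chord: viio of IV. In F# major, IV is B, so the leading tone to it is A#, a half step below.
Building a fully diminished seventh chord on A# gives A#-C#-E-G.
With the 65 figure the chord is in first inversion; from the bass C# upward in close position it reads C#-E-G-A#.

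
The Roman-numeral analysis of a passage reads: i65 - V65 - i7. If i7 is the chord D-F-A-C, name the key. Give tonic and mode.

i7 is given as D-F-A-C — a minor seventh chord with root D.
If D is scale degree 1 and the mode makes that degree carry a minor seventh chord, the tonic is D and the mode is minor.

D minor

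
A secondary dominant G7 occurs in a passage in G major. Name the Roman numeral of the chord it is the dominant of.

IV

The chord is a dominant seventh chord on G.
A dominant resolves down a perfect fifth: G → C. In G major, C is scale degree 4, i.e. IV.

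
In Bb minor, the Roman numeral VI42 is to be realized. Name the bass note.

F

VI in Bb minor has root Gb; the chord is Gb-Bb-Db-F.
The figure 42 means third inversion — the seventh is in the bass.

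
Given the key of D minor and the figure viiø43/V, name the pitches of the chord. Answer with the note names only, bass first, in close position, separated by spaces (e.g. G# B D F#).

D F# G# B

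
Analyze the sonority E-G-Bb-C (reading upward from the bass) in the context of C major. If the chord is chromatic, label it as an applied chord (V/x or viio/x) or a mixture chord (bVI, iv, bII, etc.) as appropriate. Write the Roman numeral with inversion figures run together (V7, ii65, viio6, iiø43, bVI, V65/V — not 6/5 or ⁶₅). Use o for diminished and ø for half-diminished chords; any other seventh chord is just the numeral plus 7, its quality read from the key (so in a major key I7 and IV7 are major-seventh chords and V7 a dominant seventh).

V65/IV

The pitches C-E-G-Bb form a dominant seventh chord rooted on C.
C is not a diatonic chord root with this quality in C major, but it lies a perfect fifth above F (IV), so the chord functions as an applied dominant of IV.
With E in the bass the chord is in first inversion, so the figured bass is 65.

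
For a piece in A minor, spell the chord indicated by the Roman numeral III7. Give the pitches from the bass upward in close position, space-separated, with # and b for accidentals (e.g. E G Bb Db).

C E G B

In A minor, the third degree is C, and the diatonic chord built there is a major seventh chord.
That chord is spelled C-E-G-B.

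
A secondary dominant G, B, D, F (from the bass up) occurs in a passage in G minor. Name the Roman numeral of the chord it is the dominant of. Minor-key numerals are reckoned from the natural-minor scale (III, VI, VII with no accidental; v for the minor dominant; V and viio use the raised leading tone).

iv

The chord is a dominant seventh chord on G.
A dominant resolves down a perfect fifth: G → C. In G minor, C is scale degree 4, i.e. iv.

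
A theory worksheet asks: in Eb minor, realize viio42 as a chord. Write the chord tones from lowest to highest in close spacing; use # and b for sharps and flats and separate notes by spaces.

In Eb minor, the leading-tone chord is built on the raised seventh degree, D.
Stacking thirds from D gives D-F-Ab-Cb.
The figured bass 42 indicates third inversion, placing the seventh (Cb) in the bass: Cb-D-F-Ab.

Cb D F Ab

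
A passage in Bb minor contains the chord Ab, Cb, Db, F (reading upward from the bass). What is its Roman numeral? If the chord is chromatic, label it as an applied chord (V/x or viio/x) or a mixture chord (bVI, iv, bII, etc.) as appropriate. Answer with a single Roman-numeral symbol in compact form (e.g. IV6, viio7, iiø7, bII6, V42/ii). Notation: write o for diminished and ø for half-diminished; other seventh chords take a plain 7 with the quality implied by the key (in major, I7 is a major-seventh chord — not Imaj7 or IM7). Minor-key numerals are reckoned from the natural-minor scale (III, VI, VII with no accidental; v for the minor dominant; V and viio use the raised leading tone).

V43/VI

Stacked in thirds the chord is Db-F-Ab-Cb: a dominant seventh chord on Db.
Db is not a diatonic chord root with this quality in Bb minor, but it lies a perfect fifth above Gb (VI), so the chord functions as an applied dominant of VI.
With Ab in the bass the chord is in second inversion, so the figured bass is 43.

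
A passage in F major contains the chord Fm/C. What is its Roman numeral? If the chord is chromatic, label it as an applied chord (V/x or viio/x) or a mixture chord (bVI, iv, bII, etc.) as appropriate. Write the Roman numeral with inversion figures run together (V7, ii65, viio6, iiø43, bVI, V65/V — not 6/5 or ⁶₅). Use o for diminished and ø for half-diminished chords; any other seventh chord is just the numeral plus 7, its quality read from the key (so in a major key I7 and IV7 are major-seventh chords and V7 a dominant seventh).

The pitches F-Ab-C form a minor triad rooted on F.
F is the first degree of F major. This is the minor tonic, borrowed from the parallel minor.
With C in the bass the chord is in second inversion, so the figured bass is 64.

i64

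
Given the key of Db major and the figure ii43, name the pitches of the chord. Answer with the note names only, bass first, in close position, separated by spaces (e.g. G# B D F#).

Bb Db Eb Gb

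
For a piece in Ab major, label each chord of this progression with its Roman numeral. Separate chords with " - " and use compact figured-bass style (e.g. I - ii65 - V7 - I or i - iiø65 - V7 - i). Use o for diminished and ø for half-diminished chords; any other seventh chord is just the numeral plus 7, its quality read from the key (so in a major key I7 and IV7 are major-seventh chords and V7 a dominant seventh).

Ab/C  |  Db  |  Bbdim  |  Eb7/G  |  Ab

Ab/C: root Ab is the tonic; major triad there is I6.
Db: major triad on Db = scale degree 4 → IV.
Bbdim: diminished triad on Bb — chromatic; iio (borrowed from the parallel minor).
Eb7/G: root Eb is the dominant; dominant seventh chord there is V65.
Ab has root Ab, degree 1 in Ab major, so I.

I6 - IV - iio - V65 - I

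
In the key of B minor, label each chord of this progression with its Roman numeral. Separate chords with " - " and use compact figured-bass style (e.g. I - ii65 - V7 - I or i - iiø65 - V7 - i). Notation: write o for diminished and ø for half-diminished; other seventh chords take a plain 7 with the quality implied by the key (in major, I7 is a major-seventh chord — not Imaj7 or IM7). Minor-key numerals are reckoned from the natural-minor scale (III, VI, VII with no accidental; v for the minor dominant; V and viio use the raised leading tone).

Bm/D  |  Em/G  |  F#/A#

i6 - iv6 - V6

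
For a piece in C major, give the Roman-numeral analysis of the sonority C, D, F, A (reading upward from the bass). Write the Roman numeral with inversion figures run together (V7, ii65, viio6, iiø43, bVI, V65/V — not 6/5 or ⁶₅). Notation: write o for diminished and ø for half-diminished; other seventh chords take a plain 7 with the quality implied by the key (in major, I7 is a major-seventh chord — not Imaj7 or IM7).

The pitches D-F-A-C form a minor seventh chord rooted on D.
In C major, D is the supertonic; the diatonic minor seventh chord there is ii7.
With C in the bass the chord is in third inversion, so the figured bass is 42.

ii42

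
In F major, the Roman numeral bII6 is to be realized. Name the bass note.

Bb

bII in F major has root Gb; the chord is Gb-Bb-Db.
The figure 6 means first inversion — the third is in the bass.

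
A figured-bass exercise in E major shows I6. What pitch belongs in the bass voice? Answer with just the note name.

I in E major has root E; the chord is E-G#-B.
The figure 6 means first inversion — the third is in the bass.

G#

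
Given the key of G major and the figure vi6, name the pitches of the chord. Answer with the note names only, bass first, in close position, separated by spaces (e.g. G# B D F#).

G B E

The numeral's case and figure indicate a minor triad. In G major its root, the submediant, is E.
That chord is spelled E-G-B.
The figured bass 6 indicates first inversion, placing the third (G) in the bass: G-B-E.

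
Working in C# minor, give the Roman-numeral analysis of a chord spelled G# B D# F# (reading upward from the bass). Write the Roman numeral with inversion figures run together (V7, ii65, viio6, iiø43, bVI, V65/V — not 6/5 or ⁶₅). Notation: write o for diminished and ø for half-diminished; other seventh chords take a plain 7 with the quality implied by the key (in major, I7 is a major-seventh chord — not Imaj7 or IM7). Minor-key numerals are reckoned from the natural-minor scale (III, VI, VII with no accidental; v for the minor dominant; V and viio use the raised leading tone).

v7

Stacked in thirds the chord is G#-B-D#-F#: a minor seventh chord on G#.
In C# minor, G# is the dominant; the diatonic minor seventh chord there is v7.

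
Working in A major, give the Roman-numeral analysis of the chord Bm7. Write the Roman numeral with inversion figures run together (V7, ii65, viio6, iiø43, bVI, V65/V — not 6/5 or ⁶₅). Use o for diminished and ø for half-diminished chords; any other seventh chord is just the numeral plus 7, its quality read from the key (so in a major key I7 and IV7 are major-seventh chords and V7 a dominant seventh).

ii7

The pitches B-D-F#-A form a minor seventh chord rooted on B.
In A major, B is the supertonic; the diatonic minor seventh chord there is ii7.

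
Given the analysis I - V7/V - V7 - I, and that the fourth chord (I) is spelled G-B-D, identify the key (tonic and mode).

G major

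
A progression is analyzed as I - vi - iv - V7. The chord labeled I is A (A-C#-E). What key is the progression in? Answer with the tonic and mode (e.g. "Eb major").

I is given as A-C#-E — a major triad with root A.
If A is scale degree 1 and the mode makes that degree carry a major triad, the tonic is A and the mode is major.

A major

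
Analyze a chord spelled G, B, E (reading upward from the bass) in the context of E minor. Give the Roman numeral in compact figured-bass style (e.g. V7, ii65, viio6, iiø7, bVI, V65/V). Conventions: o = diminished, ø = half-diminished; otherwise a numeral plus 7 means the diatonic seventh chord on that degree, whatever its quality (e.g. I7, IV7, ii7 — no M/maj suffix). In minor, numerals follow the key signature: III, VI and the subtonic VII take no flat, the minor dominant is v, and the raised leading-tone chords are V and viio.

Stacked in thirds the chord is E-G-B: a minor triad on E.
E is scale degree 1 in E minor, and a minor triad on that degree is written i.
With G in the bass the chord is in first inversion, so the figured bass is 6.

i6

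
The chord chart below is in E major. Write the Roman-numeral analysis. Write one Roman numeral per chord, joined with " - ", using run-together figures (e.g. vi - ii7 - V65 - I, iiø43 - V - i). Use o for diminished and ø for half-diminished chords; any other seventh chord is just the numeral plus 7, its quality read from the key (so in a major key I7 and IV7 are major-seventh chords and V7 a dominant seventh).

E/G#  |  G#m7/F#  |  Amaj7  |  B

I6 - iii42 - IV7 - V

E/G#: major triad on E = scale degree 1 → I6.
G#m7/F#: root G# is the mediant; minor seventh chord there is iii42.
Amaj7: root A is the subdominant; major seventh chord there is IV7.
B has root B, degree 5 in E major, so V.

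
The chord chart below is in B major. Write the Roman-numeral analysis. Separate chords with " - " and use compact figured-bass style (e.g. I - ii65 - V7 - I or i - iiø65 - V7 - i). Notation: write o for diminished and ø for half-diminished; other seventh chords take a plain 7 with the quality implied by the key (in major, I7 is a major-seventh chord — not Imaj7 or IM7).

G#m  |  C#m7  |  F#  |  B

vi - ii7 - V - I

G#m has root G#, degree 6 in B major, so vi.
C#m7 has root C#, degree 2 in B major, so ii7.
F#: major triad on F# = scale degree 5 → V.
B: root B is the tonic; major triad there is I.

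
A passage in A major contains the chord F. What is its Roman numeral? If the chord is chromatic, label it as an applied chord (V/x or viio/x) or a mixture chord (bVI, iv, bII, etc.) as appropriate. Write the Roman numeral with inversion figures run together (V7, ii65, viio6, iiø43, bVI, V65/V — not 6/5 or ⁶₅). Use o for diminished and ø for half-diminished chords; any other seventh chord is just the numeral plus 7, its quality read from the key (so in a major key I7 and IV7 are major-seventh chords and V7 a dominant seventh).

bVI

Stacked in thirds the chord is F-A-C: a major triad on F.
F is the lowered sixth degree of A major (diatonic 6 would be F#). This is a major triad on the lowered sixth degree, borrowed from the parallel minor.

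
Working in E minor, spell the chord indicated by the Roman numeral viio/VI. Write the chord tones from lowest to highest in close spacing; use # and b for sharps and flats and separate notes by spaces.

B D F

The slash marks an applied leading-tone chord: viio of VI. In E minor, VI is C, so the leading tone to it is B, a half step below.
Building a diminished triad on B gives B-D-F.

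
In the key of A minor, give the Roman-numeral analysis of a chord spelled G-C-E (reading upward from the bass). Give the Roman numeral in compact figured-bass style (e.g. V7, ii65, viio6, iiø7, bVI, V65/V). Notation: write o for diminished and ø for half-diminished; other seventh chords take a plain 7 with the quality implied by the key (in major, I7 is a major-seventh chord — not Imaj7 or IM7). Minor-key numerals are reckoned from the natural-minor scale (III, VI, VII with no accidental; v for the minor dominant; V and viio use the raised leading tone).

The pitches C-E-G form a major triad rooted on C.
In A minor, C is the mediant; the diatonic major triad there is III.
With G in the bass the chord is in second inversion, so the figured bass is 64.

III64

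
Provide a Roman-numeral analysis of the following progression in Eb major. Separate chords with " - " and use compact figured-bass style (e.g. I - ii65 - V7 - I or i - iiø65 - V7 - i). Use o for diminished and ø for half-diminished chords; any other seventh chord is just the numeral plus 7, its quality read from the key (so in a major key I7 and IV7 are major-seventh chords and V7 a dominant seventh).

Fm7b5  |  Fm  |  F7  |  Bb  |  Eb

Fm7b5: half-diminished seventh chord on F — chromatic; iiø7 (borrowed from the parallel minor).
Fm: root F is the supertonic; minor triad there is ii.
F7 is the secondary dominant of V (dominant seventh chord on F): V7/V.
Bb: root Bb is the dominant; major triad there is V.
Eb: major triad on Eb = scale degree 1 → I.

iiø7 - ii - V7/V - V - I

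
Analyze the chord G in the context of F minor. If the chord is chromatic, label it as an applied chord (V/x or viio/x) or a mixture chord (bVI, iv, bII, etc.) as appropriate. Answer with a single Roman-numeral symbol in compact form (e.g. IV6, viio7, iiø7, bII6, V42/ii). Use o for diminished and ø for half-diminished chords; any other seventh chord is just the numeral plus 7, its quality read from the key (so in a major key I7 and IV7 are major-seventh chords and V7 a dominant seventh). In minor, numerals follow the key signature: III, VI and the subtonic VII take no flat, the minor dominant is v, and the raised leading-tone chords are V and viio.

Stacked in thirds the chord is G-B-D: a major triad on G.
G is not a diatonic chord root with this quality in F minor, but it lies a perfect fifth above C (V), so the chord functions as an applied dominant of V.

V/V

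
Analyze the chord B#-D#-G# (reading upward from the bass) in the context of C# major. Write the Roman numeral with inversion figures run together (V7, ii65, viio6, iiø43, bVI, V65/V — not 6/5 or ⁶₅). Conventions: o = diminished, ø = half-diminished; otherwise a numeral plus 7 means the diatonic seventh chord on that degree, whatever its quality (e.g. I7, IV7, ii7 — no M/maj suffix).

V6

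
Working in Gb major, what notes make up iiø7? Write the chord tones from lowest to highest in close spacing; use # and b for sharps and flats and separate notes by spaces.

Scale degree 2 in Gb major is Ab; here the chord built on it is altered to a half-diminished seventh chord. iiø7 is the half-diminished supertonic seventh, borrowed from the parallel minor.
So the chord is Ab-Cb-Ebb-Gb, a half-diminished seventh chord.

Ab Cb Ebb Gb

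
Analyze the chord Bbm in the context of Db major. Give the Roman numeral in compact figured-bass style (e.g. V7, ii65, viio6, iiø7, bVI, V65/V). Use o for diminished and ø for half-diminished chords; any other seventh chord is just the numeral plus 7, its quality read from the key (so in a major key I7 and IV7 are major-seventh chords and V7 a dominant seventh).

The pitches Bb-Db-F form a minor triad rooted on Bb.
Bb is scale degree 6 in Db major, and a minor triad on that degree is written vi.

vi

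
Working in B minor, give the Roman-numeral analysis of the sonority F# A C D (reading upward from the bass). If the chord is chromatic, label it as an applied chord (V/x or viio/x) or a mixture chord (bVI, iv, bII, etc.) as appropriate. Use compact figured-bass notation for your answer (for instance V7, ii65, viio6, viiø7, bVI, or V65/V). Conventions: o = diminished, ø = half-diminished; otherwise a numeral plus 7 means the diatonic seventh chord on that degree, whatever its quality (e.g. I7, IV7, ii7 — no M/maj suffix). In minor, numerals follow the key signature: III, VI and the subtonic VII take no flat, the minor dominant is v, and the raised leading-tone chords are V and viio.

V65/VI

The pitches D-F#-A-C form a dominant seventh chord rooted on D.
D is not a diatonic chord root with this quality in B minor, but it lies a perfect fifth above G (VI), so the chord functions as an applied dominant of VI.
With F# in the bass the chord is in first inversion, so the figured bass is 65.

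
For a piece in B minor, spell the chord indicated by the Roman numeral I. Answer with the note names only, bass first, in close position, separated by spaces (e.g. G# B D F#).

B D# F#

I is the major tonic (Picardy third), borrowed from the parallel major. In B minor that root is B.
So the chord is B-D#-F#, a major triad.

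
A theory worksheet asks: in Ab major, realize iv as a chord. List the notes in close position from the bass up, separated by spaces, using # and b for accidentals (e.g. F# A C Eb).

Db Fb Ab

iv is the minor subdominant, borrowed from the parallel minor. In Ab major that root is Db.
So the chord is Db-Fb-Ab.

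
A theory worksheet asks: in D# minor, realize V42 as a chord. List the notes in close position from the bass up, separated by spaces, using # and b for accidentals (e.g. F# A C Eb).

G# A# C## E#

In D# minor, scale degree 5 is A#. The dominant is major (leading tone raised), so V is a dominant seventh chord.
Stacking thirds from A# gives A#-C##-E#-G#.
With the 42 figure the chord is in third inversion; from the bass G# upward in close position it reads G#-A#-C##-E#.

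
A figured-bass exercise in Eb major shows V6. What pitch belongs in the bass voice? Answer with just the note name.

D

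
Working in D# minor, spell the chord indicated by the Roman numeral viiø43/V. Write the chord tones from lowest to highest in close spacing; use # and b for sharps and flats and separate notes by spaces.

D# F## G## B#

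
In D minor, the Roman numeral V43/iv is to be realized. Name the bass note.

The applied chord V43/iv is rooted on D: D-F#-A-C.
The figure 43 means second inversion — the fifth is in the bass.

A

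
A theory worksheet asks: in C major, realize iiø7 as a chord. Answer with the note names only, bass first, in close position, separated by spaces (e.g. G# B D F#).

D F Ab C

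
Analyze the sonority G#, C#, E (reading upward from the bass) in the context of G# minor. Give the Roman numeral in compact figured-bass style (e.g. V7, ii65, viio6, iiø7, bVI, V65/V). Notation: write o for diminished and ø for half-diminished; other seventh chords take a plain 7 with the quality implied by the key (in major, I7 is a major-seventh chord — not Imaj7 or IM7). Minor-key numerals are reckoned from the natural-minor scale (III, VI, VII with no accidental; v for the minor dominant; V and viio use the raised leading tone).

Stacked in thirds the chord is C#-E-G#: a minor triad on C#.
In G# minor, C# is the subdominant; the diatonic minor triad there is iv.
With G# in the bass the chord is in second inversion, so the figured bass is 64.

iv64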